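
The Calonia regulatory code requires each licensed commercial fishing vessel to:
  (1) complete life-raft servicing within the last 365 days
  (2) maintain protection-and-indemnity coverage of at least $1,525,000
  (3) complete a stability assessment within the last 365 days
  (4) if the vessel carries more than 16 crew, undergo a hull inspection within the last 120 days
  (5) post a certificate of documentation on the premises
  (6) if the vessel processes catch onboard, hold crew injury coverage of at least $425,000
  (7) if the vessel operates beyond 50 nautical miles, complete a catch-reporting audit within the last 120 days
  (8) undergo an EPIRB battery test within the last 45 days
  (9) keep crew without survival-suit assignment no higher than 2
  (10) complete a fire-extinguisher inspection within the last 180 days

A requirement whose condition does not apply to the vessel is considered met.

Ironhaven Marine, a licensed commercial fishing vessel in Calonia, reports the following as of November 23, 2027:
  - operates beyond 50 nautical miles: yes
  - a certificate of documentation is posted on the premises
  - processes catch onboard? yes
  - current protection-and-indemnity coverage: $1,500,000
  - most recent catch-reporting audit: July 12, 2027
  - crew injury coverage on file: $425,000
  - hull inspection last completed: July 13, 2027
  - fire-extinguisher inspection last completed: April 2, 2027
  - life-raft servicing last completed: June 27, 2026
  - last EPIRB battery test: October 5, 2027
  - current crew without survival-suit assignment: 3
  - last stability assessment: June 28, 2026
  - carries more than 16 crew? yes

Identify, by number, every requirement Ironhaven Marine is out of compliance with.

1. life-raft servicing 514 days ago vs limit 365 → not met
2. protection-and-indemnity coverage $1,500,000 < $1,525,000 → not met
3. stability assessment 513 days ago vs limit 365 → not met
4. condition 'carries more than 16 crew' holds; hull inspection 133 days ago vs limit 120 → not met
5. certificate of documentation present → met
6. condition 'processes catch onboard' holds; crew injury coverage $425,000 ≥ $425,000 → met
7. condition 'operates beyond 50 nautical miles' holds; catch-reporting audit 134 days ago vs limit 120 → not met
8. EPIRB battery test 49 days ago vs limit 45 → not met
9. crew without survival-suit assignment 3 > 2 → not met
10. fire-extinguisher inspection 235 days ago vs limit 180 → not met
Not met: 1, 2, 3, 4, 7, 8, 9, 10

1, 2, 3, 4, 7, 8, 9, 10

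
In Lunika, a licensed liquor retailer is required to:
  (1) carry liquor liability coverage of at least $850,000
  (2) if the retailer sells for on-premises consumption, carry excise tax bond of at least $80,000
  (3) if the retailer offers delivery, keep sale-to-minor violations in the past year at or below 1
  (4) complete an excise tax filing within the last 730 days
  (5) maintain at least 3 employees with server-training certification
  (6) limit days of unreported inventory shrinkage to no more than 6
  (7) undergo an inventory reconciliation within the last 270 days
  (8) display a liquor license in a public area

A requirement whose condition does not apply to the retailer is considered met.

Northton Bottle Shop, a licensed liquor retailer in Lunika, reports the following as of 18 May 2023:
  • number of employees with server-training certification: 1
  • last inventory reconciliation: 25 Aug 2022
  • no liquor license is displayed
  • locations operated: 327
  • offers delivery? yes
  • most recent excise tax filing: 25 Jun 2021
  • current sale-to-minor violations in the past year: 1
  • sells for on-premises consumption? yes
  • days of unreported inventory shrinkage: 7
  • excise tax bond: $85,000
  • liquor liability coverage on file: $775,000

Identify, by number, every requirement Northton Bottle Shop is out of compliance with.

1, 5, 6, 8

1. liquor liability coverage $775,000 < $850,000 → not met
2. condition 'sells for on-premises consumption' holds; excise tax bond $85,000 ≥ $80,000 → met
3. condition 'offers delivery' holds; sale-to-minor violations in the past year 1 ≤ 1 → met
4. excise tax filing 692 days ago vs limit 730 → met
5. employees with server-training certification 1 < 3 → not met
6. days of unreported inventory shrinkage 7 > 6 → not met
7. inventory reconciliation 266 days ago vs limit 270 → met
8. liquor license absent → not met
Not met: 1, 5, 6, 8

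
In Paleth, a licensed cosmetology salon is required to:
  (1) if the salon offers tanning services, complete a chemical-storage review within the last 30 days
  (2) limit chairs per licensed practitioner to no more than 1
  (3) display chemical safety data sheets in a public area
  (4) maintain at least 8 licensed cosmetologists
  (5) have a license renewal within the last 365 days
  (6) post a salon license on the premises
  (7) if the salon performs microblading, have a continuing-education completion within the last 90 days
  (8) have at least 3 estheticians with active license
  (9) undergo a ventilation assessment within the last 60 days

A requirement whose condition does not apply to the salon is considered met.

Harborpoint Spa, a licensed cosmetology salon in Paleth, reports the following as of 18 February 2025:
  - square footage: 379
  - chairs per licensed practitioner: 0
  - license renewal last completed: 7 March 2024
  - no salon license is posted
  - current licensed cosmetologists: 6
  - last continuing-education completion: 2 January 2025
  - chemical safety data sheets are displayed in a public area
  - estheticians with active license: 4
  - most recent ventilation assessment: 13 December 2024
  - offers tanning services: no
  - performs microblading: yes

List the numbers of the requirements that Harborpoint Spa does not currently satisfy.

1. condition 'offers tanning services' does not hold → requirement n/a → met
2. chairs per licensed practitioner 0 ≤ 1 → met
3. chemical safety data sheets present → met
4. licensed cosmetologists 6 < 8 → not met
5. license renewal 348 days ago vs limit 365 → met
6. salon license absent → not met
7. condition 'performs microblading' holds; continuing-education completion 47 days ago vs limit 90 → met
8. estheticians with active license 4 ≥ 3 → met
9. ventilation assessment 67 days ago vs limit 60 → not met
Not met: 4, 6, 9

4, 6, 9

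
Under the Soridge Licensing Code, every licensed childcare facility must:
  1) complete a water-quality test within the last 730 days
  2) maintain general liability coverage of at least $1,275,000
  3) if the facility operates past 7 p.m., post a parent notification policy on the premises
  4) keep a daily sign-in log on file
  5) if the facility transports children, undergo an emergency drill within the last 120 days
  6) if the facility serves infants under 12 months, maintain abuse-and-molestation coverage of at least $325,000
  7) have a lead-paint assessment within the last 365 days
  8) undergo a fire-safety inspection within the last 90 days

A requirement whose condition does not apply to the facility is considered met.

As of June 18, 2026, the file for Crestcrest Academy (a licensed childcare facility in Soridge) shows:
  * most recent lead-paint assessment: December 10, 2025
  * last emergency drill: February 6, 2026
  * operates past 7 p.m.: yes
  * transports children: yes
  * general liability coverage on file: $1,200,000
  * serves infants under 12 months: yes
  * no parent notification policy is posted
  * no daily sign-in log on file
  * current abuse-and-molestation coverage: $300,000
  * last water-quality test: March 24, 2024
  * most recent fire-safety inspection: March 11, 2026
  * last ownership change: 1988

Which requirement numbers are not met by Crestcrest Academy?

1, 2, 3, 4, 5, 6, 8

1. water-quality test 816 days ago vs limit 730 → not met
2. general liability coverage $1,200,000 < $1,275,000 → not met
3. condition 'operates past 7 p.m.' holds; parent notification policy absent → not met
4. daily sign-in log absent → not met
5. condition 'transports children' holds; emergency drill 132 days ago vs limit 120 → not met
6. condition 'serves infants under 12 months' holds; abuse-and-molestation coverage $300,000 < $325,000 → not met
7. lead-paint assessment 190 days ago vs limit 365 → met
8. fire-safety inspection 99 days ago vs limit 90 → not met
Not met: 1, 2, 3, 4, 5, 6, 8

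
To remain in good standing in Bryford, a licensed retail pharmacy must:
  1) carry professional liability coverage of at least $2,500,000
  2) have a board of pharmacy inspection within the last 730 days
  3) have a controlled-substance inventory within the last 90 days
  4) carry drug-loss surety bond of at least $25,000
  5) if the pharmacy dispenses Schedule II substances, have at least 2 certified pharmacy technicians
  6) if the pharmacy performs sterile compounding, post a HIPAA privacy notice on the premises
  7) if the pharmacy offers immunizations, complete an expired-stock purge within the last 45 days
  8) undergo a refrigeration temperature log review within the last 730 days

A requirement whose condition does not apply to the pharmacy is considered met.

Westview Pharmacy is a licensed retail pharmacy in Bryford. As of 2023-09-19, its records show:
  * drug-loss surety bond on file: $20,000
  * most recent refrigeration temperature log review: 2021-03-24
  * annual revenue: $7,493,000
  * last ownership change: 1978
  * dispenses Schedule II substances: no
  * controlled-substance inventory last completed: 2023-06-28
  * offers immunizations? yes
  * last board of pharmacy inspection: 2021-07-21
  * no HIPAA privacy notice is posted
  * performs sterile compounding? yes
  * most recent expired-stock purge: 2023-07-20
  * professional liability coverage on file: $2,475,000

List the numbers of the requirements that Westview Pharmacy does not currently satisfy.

1. professional liability coverage $2,475,000 < $2,500,000 → not met
2. board of pharmacy inspection 790 days ago vs limit 730 → not met
3. controlled-substance inventory 83 days ago vs limit 90 → met
4. drug-loss surety bond $20,000 < $25,000 → not met
5. condition 'dispenses Schedule II substances' does not hold → requirement n/a → met
6. condition 'performs sterile compounding' holds; HIPAA privacy notice absent → not met
7. condition 'offers immunizations' holds; expired-stock purge 61 days ago vs limit 45 → not met
8. refrigeration temperature log review 909 days ago vs limit 730 → not met
Not met: 1, 2, 4, 6, 7, 8

1, 2, 4, 6, 7, 8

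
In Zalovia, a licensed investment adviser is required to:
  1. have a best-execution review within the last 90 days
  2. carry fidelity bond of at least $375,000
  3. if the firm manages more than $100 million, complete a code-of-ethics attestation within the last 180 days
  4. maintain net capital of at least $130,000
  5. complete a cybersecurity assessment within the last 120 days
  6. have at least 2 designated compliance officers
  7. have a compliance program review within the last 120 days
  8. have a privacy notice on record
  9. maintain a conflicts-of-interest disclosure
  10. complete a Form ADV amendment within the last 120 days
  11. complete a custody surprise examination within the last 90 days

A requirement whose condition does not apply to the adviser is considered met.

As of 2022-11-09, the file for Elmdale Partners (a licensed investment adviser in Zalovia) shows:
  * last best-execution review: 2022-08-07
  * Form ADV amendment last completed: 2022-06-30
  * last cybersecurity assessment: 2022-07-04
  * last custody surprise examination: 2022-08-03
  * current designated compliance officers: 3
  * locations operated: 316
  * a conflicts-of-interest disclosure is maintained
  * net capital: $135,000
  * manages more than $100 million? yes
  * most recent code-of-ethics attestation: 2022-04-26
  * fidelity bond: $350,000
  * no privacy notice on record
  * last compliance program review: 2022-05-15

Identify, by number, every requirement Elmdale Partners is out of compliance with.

1, 2, 3, 5, 7, 8, 10, 11

1. best-execution review 94 days ago vs limit 90 → not met
2. fidelity bond $350,000 < $375,000 → not met
3. condition 'manages more than $100 million' holds; code-of-ethics attestation 197 days ago vs limit 180 → not met
4. net capital $135,000 ≥ $130,000 → met
5. cybersecurity assessment 128 days ago vs limit 120 → not met
6. designated compliance officers 3 ≥ 2 → met
7. compliance program review 178 days ago vs limit 120 → not met
8. privacy notice absent → not met
9. conflicts-of-interest disclosure present → met
10. Form ADV amendment 132 days ago vs limit 120 → not met
11. custody surprise examination 98 days ago vs limit 90 → not met
Not met: 1, 2, 3, 5, 7, 8, 10, 11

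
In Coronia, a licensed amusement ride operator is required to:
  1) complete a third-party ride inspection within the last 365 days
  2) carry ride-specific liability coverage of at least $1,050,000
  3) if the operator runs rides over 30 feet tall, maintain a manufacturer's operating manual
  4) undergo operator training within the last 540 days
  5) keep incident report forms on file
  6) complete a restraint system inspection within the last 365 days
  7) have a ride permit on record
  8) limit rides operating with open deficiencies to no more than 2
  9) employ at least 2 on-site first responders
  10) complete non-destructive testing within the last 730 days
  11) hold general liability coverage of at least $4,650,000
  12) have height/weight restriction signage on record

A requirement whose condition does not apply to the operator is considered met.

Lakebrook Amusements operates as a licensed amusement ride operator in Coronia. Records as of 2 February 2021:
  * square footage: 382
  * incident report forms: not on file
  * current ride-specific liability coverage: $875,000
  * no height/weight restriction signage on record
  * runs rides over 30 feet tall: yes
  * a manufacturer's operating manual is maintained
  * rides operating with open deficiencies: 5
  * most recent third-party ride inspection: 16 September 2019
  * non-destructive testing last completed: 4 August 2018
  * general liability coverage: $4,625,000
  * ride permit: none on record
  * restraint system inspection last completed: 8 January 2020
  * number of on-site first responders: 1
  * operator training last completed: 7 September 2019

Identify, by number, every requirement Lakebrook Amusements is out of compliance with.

1, 2, 5, 6, 7, 8, 9, 10, 11, 12

1. third-party ride inspection 505 days ago vs limit 365 → not met
2. ride-specific liability coverage $875,000 < $1,050,000 → not met
3. condition 'runs rides over 30 feet tall' holds; manufacturer's operating manual present → met
4. operator training 514 days ago vs limit 540 → met
5. incident report forms absent → not met
6. restraint system inspection 391 days ago vs limit 365 → not met
7. ride permit absent → not met
8. rides operating with open deficiencies 5 > 2 → not met
9. on-site first responders 1 < 2 → not met
10. non-destructive testing 913 days ago vs limit 730 → not met
11. general liability coverage $4,625,000 < $4,650,000 → not met
12. height/weight restriction signage absent → not met
Not met: 1, 2, 5, 6, 7, 8, 9, 10, 11, 12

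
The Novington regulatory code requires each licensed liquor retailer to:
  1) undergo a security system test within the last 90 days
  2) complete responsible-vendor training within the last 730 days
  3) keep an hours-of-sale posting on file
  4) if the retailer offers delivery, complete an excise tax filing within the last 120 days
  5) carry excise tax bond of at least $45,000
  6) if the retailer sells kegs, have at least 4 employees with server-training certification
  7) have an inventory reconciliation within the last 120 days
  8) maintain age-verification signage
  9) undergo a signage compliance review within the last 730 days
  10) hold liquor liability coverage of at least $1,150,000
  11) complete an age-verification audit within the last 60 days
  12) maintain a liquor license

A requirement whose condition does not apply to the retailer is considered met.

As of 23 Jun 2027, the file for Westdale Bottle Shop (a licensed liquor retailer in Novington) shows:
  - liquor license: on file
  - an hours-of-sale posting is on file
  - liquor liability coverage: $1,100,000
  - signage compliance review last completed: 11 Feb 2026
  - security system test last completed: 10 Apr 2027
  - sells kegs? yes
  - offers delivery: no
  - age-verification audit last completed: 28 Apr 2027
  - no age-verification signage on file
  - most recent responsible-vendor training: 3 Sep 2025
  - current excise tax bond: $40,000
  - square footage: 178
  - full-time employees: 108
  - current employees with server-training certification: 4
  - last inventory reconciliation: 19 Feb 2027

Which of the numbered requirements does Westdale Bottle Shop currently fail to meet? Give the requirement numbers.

1. security system test 74 days ago vs limit 90 → met
2. responsible-vendor training 658 days ago vs limit 730 → met
3. hours-of-sale posting present → met
4. condition 'offers delivery' does not hold → requirement n/a → met
5. excise tax bond $40,000 < $45,000 → not met
6. condition 'sells kegs' holds; employees with server-training certification 4 ≥ 4 → met
7. inventory reconciliation 124 days ago vs limit 120 → not met
8. age-verification signage absent → not met
9. signage compliance review 497 days ago vs limit 730 → met
10. liquor liability coverage $1,100,000 < $1,150,000 → not met
11. age-verification audit 56 days ago vs limit 60 → met
12. liquor license present → met
Not met: 5, 7, 8, 10

5, 7, 8, 10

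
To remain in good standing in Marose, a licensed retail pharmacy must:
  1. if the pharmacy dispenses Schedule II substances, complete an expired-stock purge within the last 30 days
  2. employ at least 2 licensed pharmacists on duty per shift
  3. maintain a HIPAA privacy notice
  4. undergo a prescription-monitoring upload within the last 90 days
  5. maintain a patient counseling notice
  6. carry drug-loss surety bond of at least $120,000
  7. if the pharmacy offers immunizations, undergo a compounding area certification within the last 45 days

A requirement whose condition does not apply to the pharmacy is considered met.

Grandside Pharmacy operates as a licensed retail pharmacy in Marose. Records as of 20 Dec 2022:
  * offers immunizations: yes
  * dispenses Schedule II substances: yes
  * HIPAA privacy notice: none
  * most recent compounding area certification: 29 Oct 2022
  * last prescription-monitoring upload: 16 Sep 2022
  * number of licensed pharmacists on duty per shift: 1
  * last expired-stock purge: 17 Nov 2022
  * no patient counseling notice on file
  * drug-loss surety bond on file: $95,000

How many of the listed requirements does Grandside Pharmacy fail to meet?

1. condition 'dispenses Schedule II substances' holds; expired-stock purge 33 days ago vs limit 30 → not met
2. licensed pharmacists on duty per shift 1 < 2 → not met
3. HIPAA privacy notice absent → not met
4. prescription-monitoring upload 95 days ago vs limit 90 → not met
5. patient counseling notice absent → not met
6. drug-loss surety bond $95,000 < $120,000 → not met
7. condition 'offers immunizations' holds; compounding area certification 52 days ago vs limit 45 → not met
Not met: 7 of 7

7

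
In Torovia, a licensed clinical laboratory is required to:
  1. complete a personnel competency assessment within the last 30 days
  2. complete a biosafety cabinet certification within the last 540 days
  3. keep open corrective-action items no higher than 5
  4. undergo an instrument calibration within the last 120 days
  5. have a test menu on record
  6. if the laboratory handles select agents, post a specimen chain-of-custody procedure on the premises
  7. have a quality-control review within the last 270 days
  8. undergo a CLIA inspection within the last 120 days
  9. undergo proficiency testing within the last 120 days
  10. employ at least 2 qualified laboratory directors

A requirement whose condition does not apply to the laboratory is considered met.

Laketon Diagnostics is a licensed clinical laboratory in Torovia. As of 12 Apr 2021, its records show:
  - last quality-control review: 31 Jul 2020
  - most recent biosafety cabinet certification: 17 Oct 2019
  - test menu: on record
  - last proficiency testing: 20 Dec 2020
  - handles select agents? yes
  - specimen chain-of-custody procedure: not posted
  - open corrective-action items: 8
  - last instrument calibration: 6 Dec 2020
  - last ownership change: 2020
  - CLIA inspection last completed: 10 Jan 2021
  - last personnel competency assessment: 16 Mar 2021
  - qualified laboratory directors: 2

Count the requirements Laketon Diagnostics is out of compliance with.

1. personnel competency assessment 27 days ago vs limit 30 → met
2. biosafety cabinet certification 543 days ago vs limit 540 → not met
3. open corrective-action items 8 > 5 → not met
4. instrument calibration 127 days ago vs limit 120 → not met
5. test menu present → met
6. condition 'handles select agents' holds; specimen chain-of-custody procedure absent → not met
7. quality-control review 255 days ago vs limit 270 → met
8. CLIA inspection 92 days ago vs limit 120 → met
9. proficiency testing 113 days ago vs limit 120 → met
10. qualified laboratory directors 2 ≥ 2 → met
Not met: 4 of 10

4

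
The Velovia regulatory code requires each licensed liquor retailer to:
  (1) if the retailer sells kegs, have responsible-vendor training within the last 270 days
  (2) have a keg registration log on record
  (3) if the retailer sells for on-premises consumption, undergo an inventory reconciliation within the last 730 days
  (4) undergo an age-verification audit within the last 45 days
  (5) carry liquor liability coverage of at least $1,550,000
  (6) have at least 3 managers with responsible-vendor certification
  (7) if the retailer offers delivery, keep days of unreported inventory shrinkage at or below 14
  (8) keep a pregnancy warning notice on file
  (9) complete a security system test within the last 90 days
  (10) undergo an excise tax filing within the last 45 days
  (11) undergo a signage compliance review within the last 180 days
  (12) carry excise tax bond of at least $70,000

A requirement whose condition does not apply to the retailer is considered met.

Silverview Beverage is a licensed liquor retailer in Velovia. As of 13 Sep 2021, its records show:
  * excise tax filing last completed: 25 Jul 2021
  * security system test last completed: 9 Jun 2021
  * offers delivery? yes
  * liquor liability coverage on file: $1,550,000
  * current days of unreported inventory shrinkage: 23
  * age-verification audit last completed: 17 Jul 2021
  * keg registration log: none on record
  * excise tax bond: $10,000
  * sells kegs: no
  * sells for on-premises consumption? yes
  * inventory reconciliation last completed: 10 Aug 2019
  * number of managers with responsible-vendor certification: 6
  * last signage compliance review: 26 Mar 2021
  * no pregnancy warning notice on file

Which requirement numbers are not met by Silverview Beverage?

2, 3, 4, 7, 8, 9, 10, 12

1. condition 'sells kegs' does not hold → requirement n/a → met
2. keg registration log absent → not met
3. condition 'sells for on-premises consumption' holds; inventory reconciliation 765 days ago vs limit 730 → not met
4. age-verification audit 58 days ago vs limit 45 → not met
5. liquor liability coverage $1,550,000 ≥ $1,550,000 → met
6. managers with responsible-vendor certification 6 ≥ 3 → met
7. condition 'offers delivery' holds; days of unreported inventory shrinkage 23 > 14 → not met
8. pregnancy warning notice absent → not met
9. security system test 96 days ago vs limit 90 → not met
10. excise tax filing 50 days ago vs limit 45 → not met
11. signage compliance review 171 days ago vs limit 180 → met
12. excise tax bond $10,000 < $70,000 → not met
Not met: 2, 3, 4, 7, 8, 9, 10, 12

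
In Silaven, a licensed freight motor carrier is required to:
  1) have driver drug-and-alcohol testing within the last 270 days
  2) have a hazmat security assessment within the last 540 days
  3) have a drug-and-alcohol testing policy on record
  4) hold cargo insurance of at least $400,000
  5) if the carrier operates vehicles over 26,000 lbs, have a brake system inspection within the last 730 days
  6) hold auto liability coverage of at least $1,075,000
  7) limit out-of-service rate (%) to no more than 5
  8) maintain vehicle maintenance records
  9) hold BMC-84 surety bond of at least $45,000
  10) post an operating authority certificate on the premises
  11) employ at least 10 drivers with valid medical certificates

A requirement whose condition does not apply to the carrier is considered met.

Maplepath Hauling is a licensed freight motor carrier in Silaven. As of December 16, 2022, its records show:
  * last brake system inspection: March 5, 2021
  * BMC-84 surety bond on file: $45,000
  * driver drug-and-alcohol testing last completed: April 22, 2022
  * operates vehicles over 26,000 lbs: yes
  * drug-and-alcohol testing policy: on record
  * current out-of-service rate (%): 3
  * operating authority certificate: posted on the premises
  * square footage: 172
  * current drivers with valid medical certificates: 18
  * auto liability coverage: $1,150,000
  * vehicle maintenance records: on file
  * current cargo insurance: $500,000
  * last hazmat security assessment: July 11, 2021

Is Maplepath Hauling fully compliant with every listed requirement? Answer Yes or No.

1. driver drug-and-alcohol testing 238 days ago vs limit 270 → met
2. hazmat security assessment 523 days ago vs limit 540 → met
3. drug-and-alcohol testing policy present → met
4. cargo insurance $500,000 ≥ $400,000 → met
5. condition 'operates vehicles over 26,000 lbs' holds; brake system inspection 651 days ago vs limit 730 → met
6. auto liability coverage $1,150,000 ≥ $1,075,000 → met
7. out-of-service rate (%) 3 ≤ 5 → met
8. vehicle maintenance records present → met
9. BMC-84 surety bond $45,000 ≥ $45,000 → met
10. operating authority certificate present → met
11. drivers with valid medical certificates 18 ≥ 10 → met
All met.

Yes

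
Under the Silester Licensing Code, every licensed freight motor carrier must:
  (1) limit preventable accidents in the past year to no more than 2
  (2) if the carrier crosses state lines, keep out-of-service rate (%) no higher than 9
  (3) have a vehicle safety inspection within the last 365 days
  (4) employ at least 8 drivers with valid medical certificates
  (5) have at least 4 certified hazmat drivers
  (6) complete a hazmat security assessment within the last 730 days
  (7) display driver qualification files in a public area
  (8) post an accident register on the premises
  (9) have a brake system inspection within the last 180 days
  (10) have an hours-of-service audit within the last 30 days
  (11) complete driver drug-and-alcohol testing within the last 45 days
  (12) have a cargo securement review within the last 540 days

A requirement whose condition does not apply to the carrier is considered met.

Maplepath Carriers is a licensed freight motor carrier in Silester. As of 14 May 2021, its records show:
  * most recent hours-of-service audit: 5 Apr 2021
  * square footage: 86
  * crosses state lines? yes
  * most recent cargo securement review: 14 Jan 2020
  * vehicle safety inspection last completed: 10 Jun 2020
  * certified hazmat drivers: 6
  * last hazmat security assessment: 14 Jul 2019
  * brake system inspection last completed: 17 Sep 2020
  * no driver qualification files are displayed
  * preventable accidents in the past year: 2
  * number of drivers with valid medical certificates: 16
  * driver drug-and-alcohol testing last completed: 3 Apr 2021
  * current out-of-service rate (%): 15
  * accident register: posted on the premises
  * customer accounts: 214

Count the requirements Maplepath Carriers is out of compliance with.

4

1. preventable accidents in the past year 2 ≤ 2 → met
2. condition 'crosses state lines' holds; out-of-service rate (%) 15 > 9 → not met
3. vehicle safety inspection 338 days ago vs limit 365 → met
4. drivers with valid medical certificates 16 ≥ 8 → met
5. certified hazmat drivers 6 ≥ 4 → met
6. hazmat security assessment 670 days ago vs limit 730 → met
7. driver qualification files absent → not met
8. accident register present → met
9. brake system inspection 239 days ago vs limit 180 → not met
10. hours-of-service audit 39 days ago vs limit 30 → not met
11. driver drug-and-alcohol testing 41 days ago vs limit 45 → met
12. cargo securement review 486 days ago vs limit 540 → met
Not met: 4 of 12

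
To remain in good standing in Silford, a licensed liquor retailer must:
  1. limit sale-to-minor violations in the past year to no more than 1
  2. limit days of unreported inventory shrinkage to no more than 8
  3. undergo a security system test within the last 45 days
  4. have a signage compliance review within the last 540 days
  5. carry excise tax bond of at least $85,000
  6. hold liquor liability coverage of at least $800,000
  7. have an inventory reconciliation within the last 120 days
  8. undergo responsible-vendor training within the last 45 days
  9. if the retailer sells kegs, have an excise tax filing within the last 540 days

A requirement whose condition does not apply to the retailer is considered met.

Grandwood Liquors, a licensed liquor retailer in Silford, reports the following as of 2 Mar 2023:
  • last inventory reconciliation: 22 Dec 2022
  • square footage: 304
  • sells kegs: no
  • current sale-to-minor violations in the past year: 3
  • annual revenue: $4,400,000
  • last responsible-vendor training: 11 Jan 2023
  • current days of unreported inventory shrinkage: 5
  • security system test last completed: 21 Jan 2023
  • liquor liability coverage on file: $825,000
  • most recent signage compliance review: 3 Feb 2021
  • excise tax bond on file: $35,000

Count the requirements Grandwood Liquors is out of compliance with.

1. sale-to-minor violations in the past year 3 > 1 → not met
2. days of unreported inventory shrinkage 5 ≤ 8 → met
3. security system test 40 days ago vs limit 45 → met
4. signage compliance review 757 days ago vs limit 540 → not met
5. excise tax bond $35,000 < $85,000 → not met
6. liquor liability coverage $825,000 ≥ $800,000 → met
7. inventory reconciliation 70 days ago vs limit 120 → met
8. responsible-vendor training 50 days ago vs limit 45 → not met
9. condition 'sells kegs' does not hold → requirement n/a → met
Not met: 4 of 9

4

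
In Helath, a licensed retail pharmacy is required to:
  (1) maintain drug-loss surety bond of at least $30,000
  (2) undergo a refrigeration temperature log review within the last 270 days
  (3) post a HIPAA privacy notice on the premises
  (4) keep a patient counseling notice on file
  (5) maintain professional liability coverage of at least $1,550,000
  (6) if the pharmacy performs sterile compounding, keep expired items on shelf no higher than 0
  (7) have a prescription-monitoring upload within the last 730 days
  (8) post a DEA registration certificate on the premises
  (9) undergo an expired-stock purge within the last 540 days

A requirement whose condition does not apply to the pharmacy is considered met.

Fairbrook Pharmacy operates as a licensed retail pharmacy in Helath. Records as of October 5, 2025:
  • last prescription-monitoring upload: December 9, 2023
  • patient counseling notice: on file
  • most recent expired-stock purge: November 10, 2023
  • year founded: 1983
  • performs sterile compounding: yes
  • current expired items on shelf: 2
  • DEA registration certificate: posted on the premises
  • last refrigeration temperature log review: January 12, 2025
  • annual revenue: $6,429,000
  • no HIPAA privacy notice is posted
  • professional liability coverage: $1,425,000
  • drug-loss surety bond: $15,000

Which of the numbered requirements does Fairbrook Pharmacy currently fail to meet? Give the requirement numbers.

1. drug-loss surety bond $15,000 < $30,000 → not met
2. refrigeration temperature log review 266 days ago vs limit 270 → met
3. HIPAA privacy notice absent → not met
4. patient counseling notice present → met
5. professional liability coverage $1,425,000 < $1,550,000 → not met
6. condition 'performs sterile compounding' holds; expired items on shelf 2 > 0 → not met
7. prescription-monitoring upload 666 days ago vs limit 730 → met
8. DEA registration certificate present → met
9. expired-stock purge 695 days ago vs limit 540 → not met
Not met: 1, 3, 5, 6, 9

1, 3, 5, 6, 9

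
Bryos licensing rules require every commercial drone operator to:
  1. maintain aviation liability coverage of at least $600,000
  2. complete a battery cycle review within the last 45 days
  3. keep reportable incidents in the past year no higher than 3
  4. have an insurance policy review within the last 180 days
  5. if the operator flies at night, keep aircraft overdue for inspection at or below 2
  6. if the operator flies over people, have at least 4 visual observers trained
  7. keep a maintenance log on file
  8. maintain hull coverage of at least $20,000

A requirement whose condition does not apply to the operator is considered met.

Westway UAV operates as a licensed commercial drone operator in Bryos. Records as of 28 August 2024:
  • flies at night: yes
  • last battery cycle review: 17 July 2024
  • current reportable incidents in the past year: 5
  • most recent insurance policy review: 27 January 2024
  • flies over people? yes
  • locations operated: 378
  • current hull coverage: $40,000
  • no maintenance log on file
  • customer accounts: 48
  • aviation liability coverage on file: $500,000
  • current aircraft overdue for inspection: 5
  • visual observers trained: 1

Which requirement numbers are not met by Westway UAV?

1. aviation liability coverage $500,000 < $600,000 → not met
2. battery cycle review 42 days ago vs limit 45 → met
3. reportable incidents in the past year 5 > 3 → not met
4. insurance policy review 214 days ago vs limit 180 → not met
5. condition 'flies at night' holds; aircraft overdue for inspection 5 > 2 → not met
6. condition 'flies over people' holds; visual observers trained 1 < 4 → not met
7. maintenance log absent → not met
8. hull coverage $40,000 ≥ $20,000 → met
Not met: 1, 3, 4, 5, 6, 7

1, 3, 4, 5, 6, 7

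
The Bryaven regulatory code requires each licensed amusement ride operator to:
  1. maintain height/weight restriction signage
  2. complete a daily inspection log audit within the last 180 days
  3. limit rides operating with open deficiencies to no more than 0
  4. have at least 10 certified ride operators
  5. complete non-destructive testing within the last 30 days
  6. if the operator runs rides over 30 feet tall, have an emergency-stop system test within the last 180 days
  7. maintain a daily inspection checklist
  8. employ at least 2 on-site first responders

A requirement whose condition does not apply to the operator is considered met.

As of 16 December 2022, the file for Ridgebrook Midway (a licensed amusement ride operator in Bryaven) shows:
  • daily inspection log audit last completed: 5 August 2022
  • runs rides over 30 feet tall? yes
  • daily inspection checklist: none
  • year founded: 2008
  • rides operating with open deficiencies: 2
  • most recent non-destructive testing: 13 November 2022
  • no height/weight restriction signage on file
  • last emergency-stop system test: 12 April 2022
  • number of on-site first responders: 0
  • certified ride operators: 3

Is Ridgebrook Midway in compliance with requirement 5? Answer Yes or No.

5. non-destructive testing 33 days ago vs limit 30 → not met

No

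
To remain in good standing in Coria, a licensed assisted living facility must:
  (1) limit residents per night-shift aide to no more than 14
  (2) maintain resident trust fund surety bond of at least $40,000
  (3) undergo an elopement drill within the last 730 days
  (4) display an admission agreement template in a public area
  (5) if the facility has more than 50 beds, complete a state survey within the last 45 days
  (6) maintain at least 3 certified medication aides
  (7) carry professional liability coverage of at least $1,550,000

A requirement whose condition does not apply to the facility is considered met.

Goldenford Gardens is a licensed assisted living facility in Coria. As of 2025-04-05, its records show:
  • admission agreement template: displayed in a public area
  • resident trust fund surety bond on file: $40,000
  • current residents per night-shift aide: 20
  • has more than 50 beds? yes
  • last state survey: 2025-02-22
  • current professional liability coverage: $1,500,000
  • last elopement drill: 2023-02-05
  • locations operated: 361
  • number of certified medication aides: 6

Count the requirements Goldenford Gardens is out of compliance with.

3

1. residents per night-shift aide 20 > 14 → not met
2. resident trust fund surety bond $40,000 ≥ $40,000 → met
3. elopement drill 790 days ago vs limit 730 → not met
4. admission agreement template present → met
5. condition 'has more than 50 beds' holds; state survey 42 days ago vs limit 45 → met
6. certified medication aides 6 ≥ 3 → met
7. professional liability coverage $1,500,000 < $1,550,000 → not met
Not met: 3 of 7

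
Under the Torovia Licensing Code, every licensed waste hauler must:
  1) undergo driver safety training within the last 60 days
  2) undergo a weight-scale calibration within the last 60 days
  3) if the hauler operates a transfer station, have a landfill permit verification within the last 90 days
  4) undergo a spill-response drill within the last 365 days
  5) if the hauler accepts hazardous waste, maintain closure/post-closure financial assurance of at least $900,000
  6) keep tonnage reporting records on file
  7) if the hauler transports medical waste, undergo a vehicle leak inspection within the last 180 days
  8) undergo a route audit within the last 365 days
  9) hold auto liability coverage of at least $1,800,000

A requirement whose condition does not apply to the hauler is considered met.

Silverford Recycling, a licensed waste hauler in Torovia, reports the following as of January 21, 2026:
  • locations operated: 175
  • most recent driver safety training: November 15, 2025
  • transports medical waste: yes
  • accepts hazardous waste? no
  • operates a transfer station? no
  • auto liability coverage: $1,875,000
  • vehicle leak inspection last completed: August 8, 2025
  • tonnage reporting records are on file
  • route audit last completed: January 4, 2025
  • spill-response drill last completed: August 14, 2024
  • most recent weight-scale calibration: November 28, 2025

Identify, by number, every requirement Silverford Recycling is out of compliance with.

1. driver safety training 67 days ago vs limit 60 → not met
2. weight-scale calibration 54 days ago vs limit 60 → met
3. condition 'operates a transfer station' does not hold → requirement n/a → met
4. spill-response drill 525 days ago vs limit 365 → not met
5. condition 'accepts hazardous waste' does not hold → requirement n/a → met
6. tonnage reporting records present → met
7. condition 'transports medical waste' holds; vehicle leak inspection 166 days ago vs limit 180 → met
8. route audit 382 days ago vs limit 365 → not met
9. auto liability coverage $1,875,000 ≥ $1,800,000 → met
Not met: 1, 4, 8

1, 4, 8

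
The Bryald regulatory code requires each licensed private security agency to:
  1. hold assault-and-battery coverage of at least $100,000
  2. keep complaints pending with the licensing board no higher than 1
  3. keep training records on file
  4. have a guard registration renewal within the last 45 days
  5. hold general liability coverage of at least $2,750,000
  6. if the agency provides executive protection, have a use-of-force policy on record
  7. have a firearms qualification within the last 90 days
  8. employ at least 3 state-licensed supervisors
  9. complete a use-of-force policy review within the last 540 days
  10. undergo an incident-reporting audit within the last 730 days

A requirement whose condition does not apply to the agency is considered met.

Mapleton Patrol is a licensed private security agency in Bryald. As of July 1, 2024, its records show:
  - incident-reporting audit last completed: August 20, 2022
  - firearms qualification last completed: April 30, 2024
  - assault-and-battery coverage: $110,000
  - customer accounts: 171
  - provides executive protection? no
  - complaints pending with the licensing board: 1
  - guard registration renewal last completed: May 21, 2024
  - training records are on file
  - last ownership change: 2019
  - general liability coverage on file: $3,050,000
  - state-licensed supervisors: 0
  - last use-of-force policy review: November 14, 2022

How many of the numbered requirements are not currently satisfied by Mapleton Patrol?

1. assault-and-battery coverage $110,000 ≥ $100,000 → met
2. complaints pending with the licensing board 1 ≤ 1 → met
3. training records present → met
4. guard registration renewal 41 days ago vs limit 45 → met
5. general liability coverage $3,050,000 ≥ $2,750,000 → met
6. condition 'provides executive protection' does not hold → requirement n/a → met
7. firearms qualification 62 days ago vs limit 90 → met
8. state-licensed supervisors 0 < 3 → not met
9. use-of-force policy review 595 days ago vs limit 540 → not met
10. incident-reporting audit 681 days ago vs limit 730 → met
Not met: 2 of 10

2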